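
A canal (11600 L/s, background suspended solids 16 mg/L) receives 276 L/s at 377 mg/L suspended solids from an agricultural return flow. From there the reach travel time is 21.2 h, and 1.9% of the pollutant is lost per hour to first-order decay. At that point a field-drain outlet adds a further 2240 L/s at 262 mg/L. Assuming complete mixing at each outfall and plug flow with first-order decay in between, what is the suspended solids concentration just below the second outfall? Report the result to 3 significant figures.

Flow-weighted average: C = (11600·16.00 + 276.0·377.0) / 11880 = 289700/11880 = 24.39 mg/L; combined flow 11880 L/s.
1.9%/h lost → k = −ln(1 − 0.019) = 0.01918 h⁻¹.
After decay, C = 24.39 × e^(−kt) = 24.39 × 0.6659 = 16.24 mg/L.
Second outfall: C = (11880·16.24 + 2240·262.0)/14120 = 55.24 mg/L.

55.2 mg/L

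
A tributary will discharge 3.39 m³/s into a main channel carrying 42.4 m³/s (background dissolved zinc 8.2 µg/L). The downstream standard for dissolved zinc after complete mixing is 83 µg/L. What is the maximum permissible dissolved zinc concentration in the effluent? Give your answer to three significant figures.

At the limit, (Qr·Cr + Qe·Cₑ)/(Qr + Qe) = 83:
Cₑ = (45.79·83 − 42.40·8.200) / 3.390 = 1019 µg/L.

1020 µg/L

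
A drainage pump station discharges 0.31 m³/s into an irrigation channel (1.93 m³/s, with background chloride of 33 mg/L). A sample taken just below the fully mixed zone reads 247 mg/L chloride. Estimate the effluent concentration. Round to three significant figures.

1580 mg/L

Mass balance: 1.930·33.00 + 0.3100·Cₑ = 2.240·247.0
→ Cₑ = (2.240·247.0 − 1.930·33.00) / 0.3100 = 1579 mg/L.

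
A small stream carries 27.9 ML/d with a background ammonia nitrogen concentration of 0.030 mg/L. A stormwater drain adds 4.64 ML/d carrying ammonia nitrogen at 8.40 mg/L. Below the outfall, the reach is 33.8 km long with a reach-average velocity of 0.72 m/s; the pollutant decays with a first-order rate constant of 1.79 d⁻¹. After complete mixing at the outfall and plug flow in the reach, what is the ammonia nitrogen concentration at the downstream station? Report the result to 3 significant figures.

0.463 mg/L

Mixed concentration C = ΣQC/ΣQ = (27.90·0.03000 + 4.640·8.400) / 32.54 = 39.81/32.54 = 1.224 mg/L.
Travel time t = 33.8·1000 / 0.72 = 46940 s = 13.04 h.
Decay over the reach: 1.224·exp(−kt) = 1.224·0.3781 = 0.4626 mg/L.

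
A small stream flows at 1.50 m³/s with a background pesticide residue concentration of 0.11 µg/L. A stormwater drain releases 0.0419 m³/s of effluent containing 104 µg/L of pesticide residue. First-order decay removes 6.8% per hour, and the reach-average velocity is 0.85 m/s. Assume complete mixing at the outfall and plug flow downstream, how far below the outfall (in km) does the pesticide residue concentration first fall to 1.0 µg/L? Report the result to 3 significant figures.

Conservation of mass: C = (1.500·0.1100 + 0.04190·104.0) / 1.542 = 4.523/1.542 = 2.933 µg/L.
6.8%/h lost → k = −ln(1 − 0.068) = 0.07042 h⁻¹.
Set 2.933·exp(−k·t) = 1.0 → t = ln(2.933/1.0)/k = 55010 s = 15.28 h.
Distance = v·t = 0.85·55010 = 46760 m = 46.76 km.

46.8 km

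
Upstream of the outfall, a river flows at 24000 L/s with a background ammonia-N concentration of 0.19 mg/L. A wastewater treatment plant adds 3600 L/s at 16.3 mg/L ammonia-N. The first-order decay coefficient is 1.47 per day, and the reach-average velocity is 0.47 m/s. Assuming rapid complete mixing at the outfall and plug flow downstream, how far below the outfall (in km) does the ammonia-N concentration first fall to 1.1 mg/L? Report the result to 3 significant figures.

After mixing, C = (24000·0.1900 + 3600·16.30) / 27600 = 63240/27600 = 2.291 mg/L.
Set 2.291·exp(−k·t) = 1.1 → t = ln(2.291/1.1)/k = 43130 s = 11.98 h.
Distance = v·t = 0.47·43130 = 20270 m = 20.27 km.

20.3 km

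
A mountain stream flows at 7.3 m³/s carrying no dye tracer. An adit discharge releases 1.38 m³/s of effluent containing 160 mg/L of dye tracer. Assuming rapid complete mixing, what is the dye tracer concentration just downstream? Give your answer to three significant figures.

Mixed concentration C = ΣQC/ΣQ = (7.300·0 + 1.380·160.0) / 8.680 = 220.8/8.680 = 25.44 mg/L.

25.4 mg/L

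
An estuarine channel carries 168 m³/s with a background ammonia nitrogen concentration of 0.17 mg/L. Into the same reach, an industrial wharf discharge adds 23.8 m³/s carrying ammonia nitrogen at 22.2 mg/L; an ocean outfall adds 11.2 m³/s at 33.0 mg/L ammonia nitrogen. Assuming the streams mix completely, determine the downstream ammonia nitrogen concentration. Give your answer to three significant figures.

4.56 mg/L

Mixed concentration C = ΣQC/ΣQ = (168.0·0.1700 + 23.80·22.20 + 11.20·33.00) / 203.0 = 926.5/203.0 = 4.564 mg/L.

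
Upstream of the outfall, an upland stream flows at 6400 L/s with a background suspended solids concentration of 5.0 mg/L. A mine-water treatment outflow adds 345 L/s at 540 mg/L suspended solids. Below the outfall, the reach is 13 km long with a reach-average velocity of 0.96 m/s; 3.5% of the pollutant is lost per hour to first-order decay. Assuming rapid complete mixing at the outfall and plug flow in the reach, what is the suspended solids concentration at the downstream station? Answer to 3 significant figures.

Conservation of mass: C = (6400·5.000 + 345.0·540.0) / 6745 = 218300/6745 = 32.36 mg/L.
Travel time t = 13·1000 / 0.96 = 13540 s = 3.762 h.
3.5%/h lost → k = −ln(1 − 0.035) = 0.03563 h⁻¹.
Applying C = C₀e^(−kt): 32.36 × 0.8746 = 28.31 mg/L.

28.3 mg/L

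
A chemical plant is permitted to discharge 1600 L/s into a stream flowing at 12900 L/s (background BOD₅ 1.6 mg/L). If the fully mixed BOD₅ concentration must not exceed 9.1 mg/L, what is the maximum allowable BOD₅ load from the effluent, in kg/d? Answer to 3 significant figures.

9620 kg/d

Mass balance at the limit: 12900·1.600 + 1600·Cₑ = 14500·9.1 → Cₑ = 69.57 mg/L.
1600 L/s = 1.600 m³/s. Load = 1.600 m³/s × 69.57 g/m³ × 86 400 s/d = 9617 kg/d.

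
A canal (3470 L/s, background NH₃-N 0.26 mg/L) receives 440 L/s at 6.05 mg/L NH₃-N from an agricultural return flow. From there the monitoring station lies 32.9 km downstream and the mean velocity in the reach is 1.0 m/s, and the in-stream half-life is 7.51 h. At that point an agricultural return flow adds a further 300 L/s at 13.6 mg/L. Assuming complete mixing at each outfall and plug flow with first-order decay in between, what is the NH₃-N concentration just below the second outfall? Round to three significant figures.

After mixing, C = (3470·0.2600 + 440.0·6.050) / 3910 = 3564/3910 = 0.9116 mg/L; combined flow 3910 L/s.
Travel time t = 32.9·1000 / 1.0 = 32900 s = 9.139 h.
Half-life 7.51 h → k = ln 2 / 7.51 = 0.09230 h⁻¹ = 2.215 d⁻¹.
Applying C = C₀e^(−kt): 0.9116 × 0.4302 = 0.3922 mg/L.
Second outfall: C = (3910·0.3922 + 300.0·13.60)/4210 = 1.333 mg/L.

1.33 mg/L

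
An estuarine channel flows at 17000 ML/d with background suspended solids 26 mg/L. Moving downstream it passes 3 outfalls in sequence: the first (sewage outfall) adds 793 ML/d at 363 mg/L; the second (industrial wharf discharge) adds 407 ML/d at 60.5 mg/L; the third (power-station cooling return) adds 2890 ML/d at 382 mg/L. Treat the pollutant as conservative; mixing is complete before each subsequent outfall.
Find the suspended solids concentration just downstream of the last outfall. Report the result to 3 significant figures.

Below outfall 1: Q → 17790 ML/d, C = (17000·26.00 + 793.0·363.0)/17790 = 41.02 mg/L.
Below outfall 2: Q → 18200 ML/d, C = (17790·41.02 + 407.0·60.50)/18200 = 41.46 mg/L.
Below outfall 3: Q → 21090 ML/d, C = (18200·41.46 + 2890·382.0)/21090 = 88.12 mg/L.

88.1 mg/L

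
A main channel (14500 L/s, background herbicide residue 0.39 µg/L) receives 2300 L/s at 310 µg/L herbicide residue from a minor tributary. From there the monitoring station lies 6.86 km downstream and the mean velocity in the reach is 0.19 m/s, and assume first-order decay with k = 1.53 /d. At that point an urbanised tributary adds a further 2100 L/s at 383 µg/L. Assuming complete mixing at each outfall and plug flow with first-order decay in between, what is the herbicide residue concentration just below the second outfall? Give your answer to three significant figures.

Mixed concentration C = ΣQC/ΣQ = (14500·0.3900 + 2300·310.0) / 16800 = 718700/16800 = 42.78 µg/L; combined flow 16800 L/s.
Travel time t = 6.86·1000 / 0.19 = 36110 s = 10.03 h.
Applying C = C₀e^(−kt): 42.78 × 0.5276 = 22.57 µg/L.
Second outfall: C = (16800·22.57 + 2100·383.0)/18900 = 62.62 µg/L.

62.6 µg/L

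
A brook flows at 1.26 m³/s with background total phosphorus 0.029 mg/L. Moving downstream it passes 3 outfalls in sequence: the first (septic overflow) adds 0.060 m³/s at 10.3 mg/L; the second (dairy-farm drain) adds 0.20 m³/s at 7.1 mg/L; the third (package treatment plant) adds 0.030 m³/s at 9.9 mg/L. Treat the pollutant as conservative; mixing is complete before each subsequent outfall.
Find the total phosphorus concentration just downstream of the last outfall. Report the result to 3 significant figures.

1.53 mg/L

Below outfall 1: Q → 1.320 m³/s, C = (1.260·0.02900 + 0.06000·10.30)/1.320 = 0.4959 mg/L.
Below outfall 2: Q → 1.520 m³/s, C = (1.320·0.4959 + 0.2000·7.100)/1.520 = 1.365 mg/L.
Below outfall 3: Q → 1.550 m³/s, C = (1.520·1.365 + 0.03000·9.900)/1.550 = 1.530 mg/L.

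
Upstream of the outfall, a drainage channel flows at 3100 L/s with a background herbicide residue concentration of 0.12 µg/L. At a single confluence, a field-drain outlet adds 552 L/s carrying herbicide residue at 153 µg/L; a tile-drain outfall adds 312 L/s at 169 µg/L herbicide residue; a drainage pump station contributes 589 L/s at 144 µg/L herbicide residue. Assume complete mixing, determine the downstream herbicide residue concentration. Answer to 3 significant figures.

48.8 µg/L

Mixed concentration C = ΣQC/ΣQ = (3100·0.1200 + 552.0·153.0 + 312.0·169.0 + 589.0·144.0) / 4553 = 222400/4553 = 48.84 µg/L.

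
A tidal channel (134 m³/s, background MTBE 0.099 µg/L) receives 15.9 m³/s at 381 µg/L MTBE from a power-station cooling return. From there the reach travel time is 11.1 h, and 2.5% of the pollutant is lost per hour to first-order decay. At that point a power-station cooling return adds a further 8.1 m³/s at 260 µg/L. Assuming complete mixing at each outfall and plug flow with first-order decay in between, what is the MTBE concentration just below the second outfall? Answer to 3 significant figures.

42.3 µg/L

Mass balance: C = (134.0·0.09900 + 15.90·381.0) / 149.9 = 6071/149.9 = 40.50 µg/L; combined flow 149.9 m³/s.
2.5%/h lost → k = −ln(1 − 0.025) = 0.02532 h⁻¹.
First-order decay: C = 40.50·exp(−k·t) = 40.50·0.7550 = 30.58 µg/L.
At the second outfall, C = (149.9·30.58 + 8.100·260.0) / (149.9 + 8.100) = 42.34 µg/L.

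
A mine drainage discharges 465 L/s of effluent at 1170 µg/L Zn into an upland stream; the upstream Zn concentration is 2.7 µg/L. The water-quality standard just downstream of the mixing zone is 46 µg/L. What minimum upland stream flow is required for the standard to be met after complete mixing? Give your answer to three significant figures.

Set C_mix = 46: (Q·2.700 + 465.0·1170) / (Q + 465.0) = 46
→ Q = 465.0·(1170 − 46)/(46 − 2.700) = 12070 L/s.

12100 L/s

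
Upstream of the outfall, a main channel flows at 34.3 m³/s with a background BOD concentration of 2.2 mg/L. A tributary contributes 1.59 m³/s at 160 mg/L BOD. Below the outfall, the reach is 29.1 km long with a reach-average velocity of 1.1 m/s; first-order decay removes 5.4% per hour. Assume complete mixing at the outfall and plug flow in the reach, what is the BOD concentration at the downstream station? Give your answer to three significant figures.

Flow-weighted average: C = (34.30·2.200 + 1.590·160.0) / 35.89 = 329.9/35.89 = 9.191 mg/L.
Travel time t = 29.1·1000 / 1.1 = 26450 s = 7.348 h.
5.4%/h lost → k = −ln(1 − 0.054) = 0.05551 h⁻¹.
Applying C = C₀e^(−kt): 9.191 × 0.6650 = 6.112 mg/L.

6.11 mg/L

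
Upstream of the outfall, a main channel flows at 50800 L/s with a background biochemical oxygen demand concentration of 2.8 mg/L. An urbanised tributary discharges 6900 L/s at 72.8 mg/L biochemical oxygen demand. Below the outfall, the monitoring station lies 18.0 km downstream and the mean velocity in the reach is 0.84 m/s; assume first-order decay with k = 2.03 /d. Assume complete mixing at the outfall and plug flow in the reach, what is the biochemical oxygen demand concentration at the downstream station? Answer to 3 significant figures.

6.75 mg/L

Mass balance: C = (50800·2.800 + 6900·72.80) / 57700 = 644600/57700 = 11.17 mg/L.
Travel time t = 18.0·1000 / 0.84 = 21430 s = 5.952 h.
First-order decay: C = 11.17·exp(−k·t) = 11.17·0.6044 = 6.752 mg/L.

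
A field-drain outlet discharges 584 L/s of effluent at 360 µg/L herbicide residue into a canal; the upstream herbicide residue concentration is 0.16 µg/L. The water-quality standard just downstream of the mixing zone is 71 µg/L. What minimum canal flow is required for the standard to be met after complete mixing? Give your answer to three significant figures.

Set C_mix = 71: (Q·0.1600 + 584.0·360.0) / (Q + 584.0) = 71
→ Q = 584.0·(360.0 − 71)/(71 − 0.1600) = 2382 L/s.

2380 L/s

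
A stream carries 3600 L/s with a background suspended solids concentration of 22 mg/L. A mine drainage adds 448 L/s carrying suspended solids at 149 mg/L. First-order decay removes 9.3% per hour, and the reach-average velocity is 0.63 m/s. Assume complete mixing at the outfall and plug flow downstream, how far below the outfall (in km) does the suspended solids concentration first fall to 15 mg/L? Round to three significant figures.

20.4 km

After mixing, C = (3600·22.00 + 448.0·149.0) / 4048 = 146000/4048 = 36.06 mg/L.
9.3%/h lost → k = −ln(1 − 0.093) = 0.09761 h⁻¹.
Set 36.06·exp(−k·t) = 15 → t = ln(36.06/15)/k = 32340 s = 8.985 h.
Distance = v·t = 0.63·32340 = 20380 m = 20.38 km.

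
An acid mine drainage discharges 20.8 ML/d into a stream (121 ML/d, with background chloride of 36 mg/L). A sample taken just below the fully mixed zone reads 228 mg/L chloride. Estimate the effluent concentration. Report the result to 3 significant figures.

Mass balance: 121.0·36.00 + 20.80·Cₑ = 141.8·228.0
→ Cₑ = (141.8·228.0 − 121.0·36.00) / 20.80 = 1345 mg/L.

1340 mg/L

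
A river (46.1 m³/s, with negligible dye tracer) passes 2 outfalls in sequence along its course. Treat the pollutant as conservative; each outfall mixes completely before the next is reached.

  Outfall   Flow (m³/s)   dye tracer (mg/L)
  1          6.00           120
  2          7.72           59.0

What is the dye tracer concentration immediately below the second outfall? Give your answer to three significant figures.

19.7 mg/L

After outfall 1: Q = 46.10 + 6.000 = 52.10 m³/s; C = (46.10·0 + 6.000·120.0)/52.10 = 13.82 mg/L.
After outfall 2: Q = 52.10 + 7.720 = 59.82 m³/s; C = (52.10·13.82 + 7.720·59.00)/59.82 = 19.65 mg/L.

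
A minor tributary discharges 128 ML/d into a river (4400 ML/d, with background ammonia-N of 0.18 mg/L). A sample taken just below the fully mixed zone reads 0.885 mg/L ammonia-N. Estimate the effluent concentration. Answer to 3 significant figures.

25.1 mg/L

Mass balance: 4400·0.1800 + 128.0·Cₑ = 4528·0.8850
→ Cₑ = (4528·0.8850 − 4400·0.1800) / 128.0 = 25.12 mg/L.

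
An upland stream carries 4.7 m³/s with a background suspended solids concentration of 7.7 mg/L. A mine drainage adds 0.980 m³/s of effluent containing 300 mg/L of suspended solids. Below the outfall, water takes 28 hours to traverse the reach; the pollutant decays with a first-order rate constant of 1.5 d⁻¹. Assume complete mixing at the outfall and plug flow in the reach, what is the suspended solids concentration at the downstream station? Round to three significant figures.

10.1 mg/L

Flow-weighted average: C = (4.700·7.700 + 0.9800·300.0) / 5.680 = 330.2/5.680 = 58.13 mg/L.
After decay, C = 58.13 × e^(−kt) = 58.13 × 0.1738 = 10.10 mg/L.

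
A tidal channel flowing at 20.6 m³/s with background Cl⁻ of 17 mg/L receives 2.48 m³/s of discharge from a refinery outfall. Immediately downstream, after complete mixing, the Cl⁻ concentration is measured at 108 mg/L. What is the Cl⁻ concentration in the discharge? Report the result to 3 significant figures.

864 mg/L

Mass balance: 20.60·17.00 + 2.480·Cₑ = 23.08·108.0
→ Cₑ = (23.08·108.0 − 20.60·17.00) / 2.480 = 863.9 mg/L.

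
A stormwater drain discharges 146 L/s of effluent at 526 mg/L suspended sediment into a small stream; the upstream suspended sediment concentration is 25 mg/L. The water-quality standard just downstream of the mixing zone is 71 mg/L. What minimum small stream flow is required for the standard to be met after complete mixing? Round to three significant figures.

Set C_mix = 71: (Q·25.00 + 146.0·526.0) / (Q + 146.0) = 71
→ Q = 146.0·(526.0 − 71)/(71 − 25.00) = 1444 L/s.

1440 L/s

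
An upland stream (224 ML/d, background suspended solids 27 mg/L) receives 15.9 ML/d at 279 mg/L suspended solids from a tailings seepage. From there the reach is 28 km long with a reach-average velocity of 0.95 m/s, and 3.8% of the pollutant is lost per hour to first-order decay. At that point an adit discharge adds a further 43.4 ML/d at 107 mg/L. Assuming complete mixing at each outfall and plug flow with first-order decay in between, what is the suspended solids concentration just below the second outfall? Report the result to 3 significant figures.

Mass balance: C = (224.0·27.00 + 15.90·279.0) / 239.9 = 10480/239.9 = 43.70 mg/L; combined flow 239.9 ML/d.
Travel time t = 28·1000 / 0.95 = 29470 s = 8.187 h.
3.8%/h lost → k = −ln(1 − 0.038) = 0.03874 h⁻¹.
After decay, C = 43.70 × e^(−kt) = 43.70 × 0.7282 = 31.82 mg/L.
Second outfall: C = (239.9·31.82 + 43.40·107.0)/283.3 = 43.34 mg/L.

43.3 mg/L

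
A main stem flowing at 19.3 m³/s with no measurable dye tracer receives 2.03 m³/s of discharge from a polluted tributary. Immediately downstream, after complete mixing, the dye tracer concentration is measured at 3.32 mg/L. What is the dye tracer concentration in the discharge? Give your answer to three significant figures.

Mass balance: 19.30·0 + 2.030·Cₑ = 21.33·3.320
→ Cₑ = (21.33·3.320 − 19.30·0) / 2.030 = 34.88 mg/L.

34.9 mg/L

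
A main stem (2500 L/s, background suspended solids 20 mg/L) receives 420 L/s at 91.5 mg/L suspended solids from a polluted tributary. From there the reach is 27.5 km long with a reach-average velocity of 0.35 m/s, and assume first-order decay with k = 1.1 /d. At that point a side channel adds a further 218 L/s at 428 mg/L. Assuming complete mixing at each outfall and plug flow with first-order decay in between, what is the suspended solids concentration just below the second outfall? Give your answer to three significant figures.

After mixing, C = (2500·20.00 + 420.0·91.50) / 2920 = 88430/2920 = 30.28 mg/L; combined flow 2920 L/s.
Travel time t = 27.5·1000 / 0.35 = 78570 s = 21.83 h.
Decay over the reach: 30.28·exp(−kt) = 30.28·0.3678 = 11.14 mg/L.
Second outfall: C = (2920·11.14 + 218.0·428.0)/3138 = 40.10 mg/L.

40.1 mg/L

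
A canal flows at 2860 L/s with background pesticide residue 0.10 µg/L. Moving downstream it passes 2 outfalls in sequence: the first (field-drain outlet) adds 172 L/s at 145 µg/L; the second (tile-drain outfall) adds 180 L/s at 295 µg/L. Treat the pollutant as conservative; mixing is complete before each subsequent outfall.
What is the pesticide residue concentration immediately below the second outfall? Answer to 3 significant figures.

24.4 µg/L

After outfall 1: Q = 2860 + 172.0 = 3032 L/s; C = (2860·0.1000 + 172.0·145.0)/3032 = 8.320 µg/L.
After outfall 2: Q = 3032 + 180.0 = 3212 L/s; C = (3032·8.320 + 180.0·295.0)/3212 = 24.39 µg/L.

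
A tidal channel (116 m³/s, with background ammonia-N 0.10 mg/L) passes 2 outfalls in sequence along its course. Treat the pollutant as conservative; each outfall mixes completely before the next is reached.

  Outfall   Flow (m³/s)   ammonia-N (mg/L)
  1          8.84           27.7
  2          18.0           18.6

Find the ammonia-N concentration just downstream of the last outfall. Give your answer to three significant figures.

4.14 mg/L

Outfall 1: combined Q = 124.8 m³/s; C = (116.0·0.1000 + 8.840·27.70)/124.8 = 2.054 mg/L.
Outfall 2: combined Q = 142.8 m³/s; C = (124.8·2.054 + 18.00·18.60)/142.8 = 4.139 mg/L.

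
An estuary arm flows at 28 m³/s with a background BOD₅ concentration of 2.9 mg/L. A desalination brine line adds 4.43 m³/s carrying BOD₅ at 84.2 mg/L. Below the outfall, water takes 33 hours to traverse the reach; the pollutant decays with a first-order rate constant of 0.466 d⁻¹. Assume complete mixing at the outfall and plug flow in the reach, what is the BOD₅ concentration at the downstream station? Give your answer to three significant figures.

7.38 mg/L

Mixed concentration C = ΣQC/ΣQ = (28.00·2.900 + 4.430·84.20) / 32.43 = 454.2/32.43 = 14.01 mg/L.
First-order decay: C = 14.01·exp(−k·t) = 14.01·0.5269 = 7.380 mg/L.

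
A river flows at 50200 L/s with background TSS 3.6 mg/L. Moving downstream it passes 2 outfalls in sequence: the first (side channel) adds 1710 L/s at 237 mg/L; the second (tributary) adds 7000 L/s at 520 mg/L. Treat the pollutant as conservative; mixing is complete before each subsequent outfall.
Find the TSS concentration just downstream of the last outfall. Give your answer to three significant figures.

After outfall 1: Q = 50200 + 1710 = 51910 L/s; C = (50200·3.600 + 1710·237.0)/51910 = 11.29 mg/L.
After outfall 2: Q = 51910 + 7000 = 58910 L/s; C = (51910·11.29 + 7000·520.0)/58910 = 71.74 mg/L.

71.7 mg/L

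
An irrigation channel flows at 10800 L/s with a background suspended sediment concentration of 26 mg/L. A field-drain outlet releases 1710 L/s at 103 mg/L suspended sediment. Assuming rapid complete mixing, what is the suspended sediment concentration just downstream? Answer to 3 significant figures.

36.5 mg/L

Conservation of mass: C = (10800·26.00 + 1710·103.0) / 12510 = 456900/12510 = 36.53 mg/L.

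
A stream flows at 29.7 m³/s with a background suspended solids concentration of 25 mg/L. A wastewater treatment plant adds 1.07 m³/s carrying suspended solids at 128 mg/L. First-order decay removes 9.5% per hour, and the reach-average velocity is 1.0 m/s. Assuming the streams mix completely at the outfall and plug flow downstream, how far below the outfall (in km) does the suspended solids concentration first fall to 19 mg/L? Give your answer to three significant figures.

14.7 km

Conservation of mass: C = (29.70·25.00 + 1.070·128.0) / 30.77 = 879.5/30.77 = 28.58 mg/L.
9.5%/h lost → k = −ln(1 − 0.095) = 0.09982 h⁻¹.
Set 28.58·exp(−k·t) = 19 → t = ln(28.58/19)/k = 14730 s = 4.091 h.
Distance = v·t = 1.0·14730 = 14730 m = 14.73 km.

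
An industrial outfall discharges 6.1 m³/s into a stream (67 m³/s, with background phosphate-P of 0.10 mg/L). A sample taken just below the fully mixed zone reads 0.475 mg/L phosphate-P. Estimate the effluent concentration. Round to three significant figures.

Mass balance: 67.00·0.1000 + 6.100·Cₑ = 73.10·0.4750
→ Cₑ = (73.10·0.4750 − 67.00·0.1000) / 6.100 = 4.594 mg/L.

4.59 mg/L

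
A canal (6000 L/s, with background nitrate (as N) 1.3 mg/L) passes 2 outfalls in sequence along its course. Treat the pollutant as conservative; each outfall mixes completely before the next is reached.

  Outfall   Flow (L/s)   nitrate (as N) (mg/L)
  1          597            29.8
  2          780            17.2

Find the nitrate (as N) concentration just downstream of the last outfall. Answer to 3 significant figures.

5.29 mg/L

Outfall 1: combined Q = 6597 L/s; C = (6000·1.300 + 597.0·29.80)/6597 = 3.879 mg/L.
Outfall 2: combined Q = 7377 L/s; C = (6597·3.879 + 780.0·17.20)/7377 = 5.288 mg/L.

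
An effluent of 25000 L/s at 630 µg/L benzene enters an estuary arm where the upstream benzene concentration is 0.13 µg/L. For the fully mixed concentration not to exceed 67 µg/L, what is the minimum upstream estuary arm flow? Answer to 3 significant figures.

Set C_mix = 67: (Q·0.1300 + 25000·630.0) / (Q + 25000) = 67
→ Q = 25000·(630.0 − 67)/(67 − 0.1300) = 210500 L/s.

210000 L/s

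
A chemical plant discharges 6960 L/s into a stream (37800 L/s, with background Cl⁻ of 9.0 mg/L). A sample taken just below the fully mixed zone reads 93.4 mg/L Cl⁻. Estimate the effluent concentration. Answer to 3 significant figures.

Mass balance: 37800·9.000 + 6960·Cₑ = 44760·93.40
→ Cₑ = (44760·93.40 − 37800·9.000) / 6960 = 551.8 mg/L.

552 mg/L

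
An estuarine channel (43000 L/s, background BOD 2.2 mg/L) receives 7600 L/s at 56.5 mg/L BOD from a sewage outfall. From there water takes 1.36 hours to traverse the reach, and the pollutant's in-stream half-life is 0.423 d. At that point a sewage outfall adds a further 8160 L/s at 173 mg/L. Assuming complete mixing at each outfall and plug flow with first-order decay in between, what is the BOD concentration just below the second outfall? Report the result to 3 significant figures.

Mixed concentration C = ΣQC/ΣQ = (43000·2.200 + 7600·56.50) / 50600 = 524000/50600 = 10.36 mg/L; combined flow 50600 L/s.
Half-life 0.423 d → k = ln 2 / 0.423 = 1.639 d⁻¹.
First-order decay: C = 10.36·exp(−k·t) = 10.36·0.9113 = 9.437 mg/L.
Second outfall: C = (50600·9.437 + 8160·173.0)/58760 = 32.15 mg/L.

32.2 mg/L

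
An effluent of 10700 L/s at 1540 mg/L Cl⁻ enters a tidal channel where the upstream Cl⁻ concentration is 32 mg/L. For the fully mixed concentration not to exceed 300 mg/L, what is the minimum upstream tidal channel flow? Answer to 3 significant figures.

Set C_mix = 300: (Q·32.00 + 10700·1540) / (Q + 10700) = 300
→ Q = 10700·(1540 − 300)/(300 − 32.00) = 49510 L/s.

49500 L/s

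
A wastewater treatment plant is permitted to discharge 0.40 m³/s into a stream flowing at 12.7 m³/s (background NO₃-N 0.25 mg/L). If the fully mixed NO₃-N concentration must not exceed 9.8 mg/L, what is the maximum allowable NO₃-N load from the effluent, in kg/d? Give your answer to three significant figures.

10800 kg/d

Mass balance at the limit: 12.70·0.2500 + 0.4000·Cₑ = 13.10·9.8 → Cₑ = 313.0 mg/L.
Load = 0.4000 m³/s × 313.0 g/m³ × 86 400 s/d = 10820 kg/d.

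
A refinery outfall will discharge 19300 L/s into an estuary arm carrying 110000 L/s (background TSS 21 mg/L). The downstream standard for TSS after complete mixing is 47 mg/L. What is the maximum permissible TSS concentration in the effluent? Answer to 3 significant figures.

At the limit, (Qr·Cr + Qe·Cₑ)/(Qr + Qe) = 47:
Cₑ = (129300·47 − 110000·21.00) / 19300 = 195.2 mg/L.

195 mg/L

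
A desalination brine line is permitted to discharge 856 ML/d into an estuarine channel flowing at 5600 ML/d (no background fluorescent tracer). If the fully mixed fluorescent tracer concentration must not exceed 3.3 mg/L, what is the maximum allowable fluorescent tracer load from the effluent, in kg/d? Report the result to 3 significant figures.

21300 kg/d

Mass balance at the limit: 5600·0 + 856.0·Cₑ = 6456·3.3 → Cₑ = 24.89 mg/L.
856.0 ML/d = 9.907 m³/s. Load = 9.907 m³/s × 24.89 g/m³ × 86 400 s/d = 21300 kg/d.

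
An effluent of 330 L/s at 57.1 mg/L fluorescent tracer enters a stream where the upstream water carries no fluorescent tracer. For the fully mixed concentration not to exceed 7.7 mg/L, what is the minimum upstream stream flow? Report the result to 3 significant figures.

Set C_mix = 7.7: (Q·0 + 330.0·57.10) / (Q + 330.0) = 7.7
→ Q = 330.0·(57.10 − 7.7)/(7.7 − 0) = 2117 L/s.

2120 L/s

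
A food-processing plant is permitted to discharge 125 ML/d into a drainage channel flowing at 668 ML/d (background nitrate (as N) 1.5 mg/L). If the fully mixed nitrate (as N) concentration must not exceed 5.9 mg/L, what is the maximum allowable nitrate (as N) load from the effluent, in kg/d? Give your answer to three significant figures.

3680 kg/d

Mass balance at the limit: 668.0·1.500 + 125.0·Cₑ = 793.0·5.9 → Cₑ = 29.41 mg/L.
125.0 ML/d = 1.447 m³/s. Load = 1.447 m³/s × 29.41 g/m³ × 86 400 s/d = 3677 kg/d.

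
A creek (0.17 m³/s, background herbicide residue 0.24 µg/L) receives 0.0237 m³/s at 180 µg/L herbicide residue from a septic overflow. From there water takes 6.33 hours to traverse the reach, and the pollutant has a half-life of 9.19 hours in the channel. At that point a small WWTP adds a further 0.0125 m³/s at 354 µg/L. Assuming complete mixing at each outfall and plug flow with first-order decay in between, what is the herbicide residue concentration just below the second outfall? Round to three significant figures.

Mixed concentration C = ΣQC/ΣQ = (0.1700·0.2400 + 0.02370·180.0) / 0.1937 = 4.307/0.1937 = 22.23 µg/L; combined flow 0.1937 m³/s.
Half-life 9.19 h → k = ln 2 / 9.19 = 0.07542 h⁻¹ = 1.810 d⁻¹.
Applying C = C₀e^(−kt): 22.23 × 0.6204 = 13.79 µg/L.
Second outfall: C = (0.1937·13.79 + 0.01250·354.0)/0.2062 = 34.42 µg/L.

34.4 µg/L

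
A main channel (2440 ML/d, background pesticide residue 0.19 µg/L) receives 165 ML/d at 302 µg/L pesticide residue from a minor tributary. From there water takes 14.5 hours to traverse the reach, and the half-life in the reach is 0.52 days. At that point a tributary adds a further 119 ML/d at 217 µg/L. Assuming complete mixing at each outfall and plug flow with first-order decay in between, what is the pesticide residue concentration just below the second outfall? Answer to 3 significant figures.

17.7 µg/L

Conservation of mass: C = (2440·0.1900 + 165.0·302.0) / 2605 = 50290/2605 = 19.31 µg/L; combined flow 2605 ML/d.
Half-life 0.52 d → k = ln 2 / 0.52 = 1.333 d⁻¹.
After decay, C = 19.31 × e^(−kt) = 19.31 × 0.4469 = 8.629 µg/L.
Second outfall: C = (2605·8.629 + 119.0·217.0)/2724 = 17.73 µg/L.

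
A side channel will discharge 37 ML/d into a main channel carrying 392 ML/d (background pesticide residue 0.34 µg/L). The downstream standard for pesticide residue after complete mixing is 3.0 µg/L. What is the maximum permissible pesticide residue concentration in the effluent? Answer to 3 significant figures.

31.2 µg/L

At the limit, (Qr·Cr + Qe·Cₑ)/(Qr + Qe) = 3.0:
Cₑ = (429.0·3.0 − 392.0·0.3400) / 37.00 = 31.18 µg/L.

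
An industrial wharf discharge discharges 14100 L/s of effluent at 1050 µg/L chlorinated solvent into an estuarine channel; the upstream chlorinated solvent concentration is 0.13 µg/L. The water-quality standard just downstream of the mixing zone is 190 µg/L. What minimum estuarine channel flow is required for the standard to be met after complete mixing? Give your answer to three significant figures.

Set C_mix = 190: (Q·0.1300 + 14100·1050) / (Q + 14100) = 190
→ Q = 14100·(1050 − 190)/(190 − 0.1300) = 63860 L/s.

63900 L/s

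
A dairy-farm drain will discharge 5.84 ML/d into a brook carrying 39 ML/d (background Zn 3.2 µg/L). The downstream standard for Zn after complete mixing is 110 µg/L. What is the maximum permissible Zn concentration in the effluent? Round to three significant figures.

At the limit, (Qr·Cr + Qe·Cₑ)/(Qr + Qe) = 110:
Cₑ = (44.84·110 − 39.00·3.200) / 5.840 = 823.2 µg/L.

823 µg/L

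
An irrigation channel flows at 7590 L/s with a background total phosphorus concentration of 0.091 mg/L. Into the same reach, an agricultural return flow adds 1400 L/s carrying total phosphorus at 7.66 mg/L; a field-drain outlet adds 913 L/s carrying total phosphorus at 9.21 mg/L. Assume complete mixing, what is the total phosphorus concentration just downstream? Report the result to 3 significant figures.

2.00 mg/L

Mass balance: C = (7590·0.09100 + 1400·7.660 + 913.0·9.210) / 9903 = 19820/9903 = 2.002 mg/L.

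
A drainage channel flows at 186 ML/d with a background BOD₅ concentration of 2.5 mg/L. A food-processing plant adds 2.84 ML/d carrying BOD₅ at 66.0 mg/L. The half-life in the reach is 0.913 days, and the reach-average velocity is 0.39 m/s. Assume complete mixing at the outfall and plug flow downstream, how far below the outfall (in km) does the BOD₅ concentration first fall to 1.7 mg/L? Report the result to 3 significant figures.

Flow-weighted average: C = (186.0·2.500 + 2.840·66.00) / 188.8 = 652.4/188.8 = 3.455 mg/L.
Half-life 0.913 d → k = ln 2 / 0.913 = 0.7592 d⁻¹.
Set 3.455·exp(−k·t) = 1.7 → t = ln(3.455/1.7)/k = 80710 s = 22.42 h.
Distance = v·t = 0.39·80710 = 31480 m = 31.48 km.

31.5 km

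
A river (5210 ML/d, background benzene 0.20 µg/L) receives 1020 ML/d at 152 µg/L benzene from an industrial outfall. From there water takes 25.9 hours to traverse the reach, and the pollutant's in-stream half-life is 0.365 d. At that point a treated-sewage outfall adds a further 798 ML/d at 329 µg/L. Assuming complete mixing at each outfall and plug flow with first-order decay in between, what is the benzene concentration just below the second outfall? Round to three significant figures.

40.2 µg/L

Conservation of mass: C = (5210·0.2000 + 1020·152.0) / 6230 = 156100/6230 = 25.05 µg/L; combined flow 6230 ML/d.
Half-life 0.365 d → k = ln 2 / 0.365 = 1.899 d⁻¹.
After decay, C = 25.05 × e^(−kt) = 25.05 × 0.1288 = 3.227 µg/L.
At the second outfall, C = (6230·3.227 + 798.0·329.0) / (6230 + 798.0) = 40.22 µg/L.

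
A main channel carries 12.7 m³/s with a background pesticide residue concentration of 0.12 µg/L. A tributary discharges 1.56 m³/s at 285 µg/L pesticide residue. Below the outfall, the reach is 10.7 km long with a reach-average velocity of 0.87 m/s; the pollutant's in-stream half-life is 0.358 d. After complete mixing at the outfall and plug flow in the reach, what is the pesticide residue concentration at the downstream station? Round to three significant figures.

Mass balance: C = (12.70·0.1200 + 1.560·285.0) / 14.26 = 446.1/14.26 = 31.28 µg/L.
Travel time t = 10.7·1000 / 0.87 = 12300 s = 3.416 h.
Half-life 0.358 d → k = ln 2 / 0.358 = 1.936 d⁻¹.
First-order decay: C = 31.28·exp(−k·t) = 31.28·0.7591 = 23.75 µg/L.

23.7 µg/L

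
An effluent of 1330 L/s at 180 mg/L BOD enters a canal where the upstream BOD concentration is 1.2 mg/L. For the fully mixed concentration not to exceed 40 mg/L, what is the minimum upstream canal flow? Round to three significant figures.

4800 L/s

Set C_mix = 40: (Q·1.200 + 1330·180.0) / (Q + 1330) = 40
→ Q = 1330·(180.0 − 40)/(40 − 1.200) = 4799 L/s.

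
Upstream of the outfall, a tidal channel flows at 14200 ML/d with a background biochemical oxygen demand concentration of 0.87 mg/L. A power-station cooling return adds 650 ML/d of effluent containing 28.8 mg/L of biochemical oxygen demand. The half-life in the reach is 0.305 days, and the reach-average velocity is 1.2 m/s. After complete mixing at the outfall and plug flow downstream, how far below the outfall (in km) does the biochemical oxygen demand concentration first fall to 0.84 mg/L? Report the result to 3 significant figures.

41.6 km

Flow-weighted average: C = (14200·0.8700 + 650.0·28.80) / 14850 = 31070/14850 = 2.093 mg/L.
Half-life 0.305 d → k = ln 2 / 0.305 = 2.273 d⁻¹.
Set 2.093·exp(−k·t) = 0.84 → t = ln(2.093/0.84)/k = 34700 s = 9.639 h.
Distance = v·t = 1.2·34700 = 41640 m = 41.64 km.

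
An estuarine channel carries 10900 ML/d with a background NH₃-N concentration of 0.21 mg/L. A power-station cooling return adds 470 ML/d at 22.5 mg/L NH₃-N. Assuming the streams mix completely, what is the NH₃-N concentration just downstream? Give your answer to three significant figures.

Flow-weighted average: C = (10900·0.2100 + 470.0·22.50) / 11370 = 12860/11370 = 1.131 mg/L.

1.13 mg/L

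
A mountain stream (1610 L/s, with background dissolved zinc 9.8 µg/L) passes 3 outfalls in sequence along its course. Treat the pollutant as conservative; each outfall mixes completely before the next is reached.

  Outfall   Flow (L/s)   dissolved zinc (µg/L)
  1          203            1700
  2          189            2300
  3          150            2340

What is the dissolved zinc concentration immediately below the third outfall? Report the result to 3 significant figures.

533 µg/L

Outfall 1: combined Q = 1813 L/s; C = (1610·9.800 + 203.0·1700)/1813 = 199.1 µg/L.
Outfall 2: combined Q = 2002 L/s; C = (1813·199.1 + 189.0·2300)/2002 = 397.4 µg/L.
Outfall 3: combined Q = 2152 L/s; C = (2002·397.4 + 150.0·2340)/2152 = 532.8 µg/L.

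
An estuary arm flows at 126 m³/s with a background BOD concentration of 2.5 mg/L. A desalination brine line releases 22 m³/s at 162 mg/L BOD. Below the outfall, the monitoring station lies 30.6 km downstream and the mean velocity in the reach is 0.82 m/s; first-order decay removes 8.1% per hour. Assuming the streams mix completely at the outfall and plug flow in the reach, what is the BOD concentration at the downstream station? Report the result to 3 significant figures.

Conservation of mass: C = (126.0·2.500 + 22.00·162.0) / 148.0 = 3879/148.0 = 26.21 mg/L.
Travel time t = 30.6·1000 / 0.82 = 37320 s = 10.37 h.
8.1%/h lost → k = −ln(1 − 0.081) = 0.08447 h⁻¹.
First-order decay: C = 26.21·exp(−k·t) = 26.21·0.4166 = 10.92 mg/L.

10.9 mg/L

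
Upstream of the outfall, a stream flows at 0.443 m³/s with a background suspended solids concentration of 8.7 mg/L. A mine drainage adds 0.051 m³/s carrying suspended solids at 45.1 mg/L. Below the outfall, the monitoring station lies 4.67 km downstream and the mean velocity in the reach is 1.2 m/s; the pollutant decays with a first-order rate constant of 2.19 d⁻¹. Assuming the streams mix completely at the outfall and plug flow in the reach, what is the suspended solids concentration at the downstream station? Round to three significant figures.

After mixing, C = (0.4430·8.700 + 0.05100·45.10) / 0.4940 = 6.154/0.4940 = 12.46 mg/L.
Travel time t = 4.67·1000 / 1.2 = 3892 s = 1.081 h.
Decay over the reach: 12.46·exp(−kt) = 12.46·0.9061 = 11.29 mg/L.

11.3 mg/L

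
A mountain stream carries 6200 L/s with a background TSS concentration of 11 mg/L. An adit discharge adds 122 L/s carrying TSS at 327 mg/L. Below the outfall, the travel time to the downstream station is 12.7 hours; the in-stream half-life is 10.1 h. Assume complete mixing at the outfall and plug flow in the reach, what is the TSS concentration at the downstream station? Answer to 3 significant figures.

Conservation of mass: C = (6200·11.00 + 122.0·327.0) / 6322 = 108100/6322 = 17.10 mg/L.
Half-life 10.1 h → k = ln 2 / 10.1 = 0.06863 h⁻¹ = 1.647 d⁻¹.
First-order decay: C = 17.10·exp(−k·t) = 17.10·0.4183 = 7.152 mg/L.

7.15 mg/L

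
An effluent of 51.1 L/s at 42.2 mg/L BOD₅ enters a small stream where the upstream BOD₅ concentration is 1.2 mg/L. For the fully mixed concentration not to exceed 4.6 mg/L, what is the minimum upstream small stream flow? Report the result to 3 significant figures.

Set C_mix = 4.6: (Q·1.200 + 51.10·42.20) / (Q + 51.10) = 4.6
→ Q = 51.10·(42.20 − 4.6)/(4.6 − 1.200) = 565.1 L/s.

565 L/s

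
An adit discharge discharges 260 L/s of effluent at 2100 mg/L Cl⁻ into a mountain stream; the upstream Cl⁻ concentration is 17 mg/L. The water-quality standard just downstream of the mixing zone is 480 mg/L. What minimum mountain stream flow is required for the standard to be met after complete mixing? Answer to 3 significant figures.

Set C_mix = 480: (Q·17.00 + 260.0·2100) / (Q + 260.0) = 480
→ Q = 260.0·(2100 − 480)/(480 − 17.00) = 909.7 L/s.

910 L/s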